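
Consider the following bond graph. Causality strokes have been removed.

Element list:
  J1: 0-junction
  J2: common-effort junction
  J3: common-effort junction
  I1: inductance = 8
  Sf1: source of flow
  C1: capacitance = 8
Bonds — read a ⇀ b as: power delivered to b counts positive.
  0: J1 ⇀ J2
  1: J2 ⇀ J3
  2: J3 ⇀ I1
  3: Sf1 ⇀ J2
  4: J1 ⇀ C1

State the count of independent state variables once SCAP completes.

2  (C1, I1 all integral)

#3 stroke at Sf1  (Sf1 fixes flow; stroke at Sf1)
#2 stroke at I1  (prefer integral on I1)
#1 stroke at J3  (J3 needs exactly one e-in)
#0 stroke at J2  (J2 needs exactly one e-in)
#4 stroke at J1  (J1: last free bond brings effort in)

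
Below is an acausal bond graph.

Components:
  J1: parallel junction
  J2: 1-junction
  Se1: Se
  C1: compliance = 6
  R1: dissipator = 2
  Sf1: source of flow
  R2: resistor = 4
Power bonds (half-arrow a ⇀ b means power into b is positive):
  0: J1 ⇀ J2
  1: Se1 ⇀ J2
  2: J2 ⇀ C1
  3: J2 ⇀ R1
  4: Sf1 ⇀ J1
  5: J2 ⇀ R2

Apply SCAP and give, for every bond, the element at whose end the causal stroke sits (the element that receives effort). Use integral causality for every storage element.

β1 stroke→J2  (Se1: effort source, stroke at far end)
β4 stroke→Sf1  (source Sf1 imposes f)
β0 stroke→J1  (closing 0-jn rule on J1)
β2 stroke→J2  (common-f at J2 fixed by 0)
β3 stroke→J2  (J2: bond 0 brought flow, rest push out)
β5 stroke→J2  (1-jn J2 has f-setter on 0)

#0 |J1
#1 |J2
#2 |J2
#3 |J2
#4 |Sf1
#5 |J2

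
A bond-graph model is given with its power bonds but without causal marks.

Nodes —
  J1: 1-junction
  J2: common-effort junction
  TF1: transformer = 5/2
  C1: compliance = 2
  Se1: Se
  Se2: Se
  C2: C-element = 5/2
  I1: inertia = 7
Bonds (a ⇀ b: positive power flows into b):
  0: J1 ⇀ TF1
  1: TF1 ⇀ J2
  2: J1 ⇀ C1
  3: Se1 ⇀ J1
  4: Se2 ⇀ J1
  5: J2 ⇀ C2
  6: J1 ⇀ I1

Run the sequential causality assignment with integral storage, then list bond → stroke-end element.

#0 |J1
#1 |TF1
#2 |J1
#3 |J1
#4 |J1
#5 |J2
#6 |I1

#3 →J1  (Se1 fixes effort; stroke away)
#4 →J1  (source Se2 imposes e)
#2 →J1  (C1: C, integral causality)
#5 →J2  (C2: C, integral causality)
#1 →TF1  (0-jn J2 has e-setter on 5)
#0 →J1  (TF1: transformer flips bond 1)
#6 →I1  (J1 needs exactly one f-in)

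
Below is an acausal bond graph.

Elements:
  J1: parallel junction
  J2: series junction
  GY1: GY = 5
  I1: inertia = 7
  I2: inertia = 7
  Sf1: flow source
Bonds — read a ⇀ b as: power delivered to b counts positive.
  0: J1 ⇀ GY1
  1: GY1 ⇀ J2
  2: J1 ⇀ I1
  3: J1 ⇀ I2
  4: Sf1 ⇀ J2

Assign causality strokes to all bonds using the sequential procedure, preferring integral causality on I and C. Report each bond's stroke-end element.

β4 |Sf1  (source Sf1 imposes f)
β1 |J2  (J2 flow already set via bond 4)
β0 |J1  (GY1 both-in/both-out from 1)
β2 |I1  (common-e at J1 fixed by 0)
β3 |I2  (J1 effort already set via bond 0)

b0 |J1
b1 |J2
b2 |I1
b3 |I2
b4 |Sf1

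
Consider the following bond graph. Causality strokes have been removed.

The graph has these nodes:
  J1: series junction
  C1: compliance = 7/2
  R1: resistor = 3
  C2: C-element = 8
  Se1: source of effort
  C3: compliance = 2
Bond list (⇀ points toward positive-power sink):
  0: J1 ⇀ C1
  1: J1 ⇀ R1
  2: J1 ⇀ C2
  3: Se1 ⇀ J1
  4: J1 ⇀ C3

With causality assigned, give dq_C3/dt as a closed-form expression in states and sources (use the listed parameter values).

β3 stroke at J1  (Se1 fixes effort; stroke away)
β0 stroke at J1  (C1 integral (e out))
β2 stroke at J1  (prefer integral on C2)
β4 stroke at J1  (C3: C, integral causality)
β1 stroke at R1  (J1: last free bond brings flow in)

dq_C3/dt = E_Se1/3 - 2*q_C1/21 - q_C2/24 - q_C3/6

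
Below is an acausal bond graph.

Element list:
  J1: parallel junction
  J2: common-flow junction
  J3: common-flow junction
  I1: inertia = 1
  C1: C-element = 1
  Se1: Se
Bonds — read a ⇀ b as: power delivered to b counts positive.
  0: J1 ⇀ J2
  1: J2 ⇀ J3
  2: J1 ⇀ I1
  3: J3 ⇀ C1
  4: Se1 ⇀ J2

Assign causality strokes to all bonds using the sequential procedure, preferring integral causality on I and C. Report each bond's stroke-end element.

β0 |J1
β1 |J2
β2 |I1
β3 |J3
β4 |J2

bond 4 →J2  (Se1 fixes effort; stroke away)
bond 2 →I1  (I1: I, integral causality)
bond 0 →J1  (J1: last free bond brings effort in)
bond 1 →J2  (common-f at J2 fixed by 0)
bond 3 →J3  (J3: bond 1 brought flow, rest push out)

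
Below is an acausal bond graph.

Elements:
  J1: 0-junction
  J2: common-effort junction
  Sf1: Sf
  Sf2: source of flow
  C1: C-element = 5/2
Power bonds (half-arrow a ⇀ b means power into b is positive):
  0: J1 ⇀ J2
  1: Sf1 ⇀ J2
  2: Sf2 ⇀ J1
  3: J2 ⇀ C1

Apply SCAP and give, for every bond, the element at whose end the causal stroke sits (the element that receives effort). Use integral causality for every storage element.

β0 |J1
β1 |Sf1
β2 |Sf2
β3 |J2

bond 1 |Sf1  (Sf1 fixes flow; stroke at Sf1)
bond 2 |Sf2  (source Sf2 imposes f)
bond 0 |J1  (closing 0-jn rule on J1)
bond 3 |J2  (J2: last free bond brings effort in)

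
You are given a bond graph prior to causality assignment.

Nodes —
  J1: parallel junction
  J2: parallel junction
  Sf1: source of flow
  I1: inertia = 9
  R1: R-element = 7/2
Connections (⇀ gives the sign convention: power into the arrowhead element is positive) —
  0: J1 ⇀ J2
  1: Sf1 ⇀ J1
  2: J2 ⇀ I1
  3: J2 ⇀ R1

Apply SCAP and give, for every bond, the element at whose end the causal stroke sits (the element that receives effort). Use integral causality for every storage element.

b1 →Sf1  (Sf1: flow source, stroke at near end)
b0 →J1  (J1 needs exactly one e-in)
b2 →I1  (prefer integral on I1)
b3 →J2  (only one effort-in slot at J2)

#0 →J1
#1 →Sf1
#2 →I1
#3 →J2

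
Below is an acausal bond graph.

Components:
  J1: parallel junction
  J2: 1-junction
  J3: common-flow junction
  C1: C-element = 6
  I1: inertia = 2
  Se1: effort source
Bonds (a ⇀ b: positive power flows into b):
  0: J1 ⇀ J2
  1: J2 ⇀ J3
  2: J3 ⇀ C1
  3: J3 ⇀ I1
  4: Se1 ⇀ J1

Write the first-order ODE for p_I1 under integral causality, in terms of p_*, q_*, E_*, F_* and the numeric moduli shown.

dp_I1/dt = E_Se1 - q_C1/6

#4 stroke at J1  (source Se1 imposes e)
#0 stroke at J2  (J1: bond 4 brought effort, rest push out)
#1 stroke at J3  (J2 needs exactly one f-in)
#2 stroke at J3  (C1 integral (e out))
#3 stroke at I1  (closing 1-jn rule on J3)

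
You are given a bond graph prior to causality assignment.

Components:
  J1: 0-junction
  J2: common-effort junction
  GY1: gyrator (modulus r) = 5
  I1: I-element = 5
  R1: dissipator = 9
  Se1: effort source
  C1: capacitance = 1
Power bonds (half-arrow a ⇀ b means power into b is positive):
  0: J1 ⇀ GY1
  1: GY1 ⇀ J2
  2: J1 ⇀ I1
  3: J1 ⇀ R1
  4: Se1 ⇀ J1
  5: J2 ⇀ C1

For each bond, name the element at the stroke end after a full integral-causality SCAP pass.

β4 |J1  (source Se1 imposes e)
β0 |GY1  (J1 effort already set via bond 4)
β2 |I1  (common-e at J1 fixed by 4)
β3 |R1  (J1 effort already set via bond 4)
β1 |GY1  (through GY1, causality inverts; strokes same side of GY1)
β5 |J2  (J2 needs exactly one e-in)

bond 0 stroke at GY1
bond 1 stroke at GY1
bond 2 stroke at I1
bond 3 stroke at R1
bond 4 stroke at J1
bond 5 stroke at J2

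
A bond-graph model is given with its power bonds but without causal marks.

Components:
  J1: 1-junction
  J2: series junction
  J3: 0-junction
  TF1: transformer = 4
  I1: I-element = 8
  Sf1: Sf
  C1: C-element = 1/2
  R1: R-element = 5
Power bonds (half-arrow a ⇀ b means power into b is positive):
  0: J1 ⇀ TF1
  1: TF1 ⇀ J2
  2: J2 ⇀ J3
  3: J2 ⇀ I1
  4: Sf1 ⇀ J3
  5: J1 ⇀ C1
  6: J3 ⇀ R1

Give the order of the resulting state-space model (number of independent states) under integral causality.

#4 |Sf1  (Sf1 (Sf) sets flow on bond)
#3 |I1  (I1 outputs flow p/I1)
#1 |J2  (common-f at J2 fixed by 3)
#2 |J2  (common-f at J2 fixed by 3)
#6 |J3  (J3 needs exactly one e-in)
#0 |TF1  (through TF1, causality passes straight; one stroke at TF1)
#5 |J1  (common-f at J1 fixed by 0)

2  (C1, I1 all integral)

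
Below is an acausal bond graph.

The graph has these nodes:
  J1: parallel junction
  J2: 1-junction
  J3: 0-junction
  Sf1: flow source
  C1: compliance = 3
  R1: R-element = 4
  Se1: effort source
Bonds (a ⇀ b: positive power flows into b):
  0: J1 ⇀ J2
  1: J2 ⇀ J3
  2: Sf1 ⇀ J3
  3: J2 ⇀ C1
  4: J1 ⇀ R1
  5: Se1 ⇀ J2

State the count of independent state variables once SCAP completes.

#2 |Sf1  (Sf1 (Sf) sets flow on bond)
#5 |J2  (source Se1 imposes e)
#1 |J3  (closing 0-jn rule on J3)
#0 |J2  (1-jn J2 has f-setter on 1)
#3 |J2  (J2 flow already set via bond 1)
#4 |J1  (closing 0-jn rule on J1)

1  (C1 all integral)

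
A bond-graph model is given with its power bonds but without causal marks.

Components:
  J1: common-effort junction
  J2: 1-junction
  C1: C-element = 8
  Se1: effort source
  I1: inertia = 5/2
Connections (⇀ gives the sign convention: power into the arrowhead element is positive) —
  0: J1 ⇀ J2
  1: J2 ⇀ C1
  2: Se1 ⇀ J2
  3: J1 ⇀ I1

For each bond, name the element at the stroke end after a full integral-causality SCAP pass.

β0 stroke→J1
β1 stroke→J2
β2 stroke→J2
β3 stroke→I1

b2 →J2  (Se1: effort source, stroke at far end)
b1 →J2  (C1 integral (e out))
b0 →J1  (only one flow-in slot at J2)
b3 →I1  (0-jn J1 has e-setter on 0)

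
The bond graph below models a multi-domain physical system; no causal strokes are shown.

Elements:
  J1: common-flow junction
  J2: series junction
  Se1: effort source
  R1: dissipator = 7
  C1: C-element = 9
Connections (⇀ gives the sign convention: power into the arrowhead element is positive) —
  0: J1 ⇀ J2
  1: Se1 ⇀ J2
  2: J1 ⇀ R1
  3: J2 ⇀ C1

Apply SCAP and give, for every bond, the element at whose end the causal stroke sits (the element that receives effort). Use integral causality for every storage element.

β0 stroke→J1
β1 stroke→J2
β2 stroke→R1
β3 stroke→J2

β1 stroke→J2  (Se1 fixes effort; stroke away)
β3 stroke→J2  (C1 integral (e out))
β0 stroke→J1  (only one flow-in slot at J2)
β2 stroke→R1  (J1 needs exactly one f-in)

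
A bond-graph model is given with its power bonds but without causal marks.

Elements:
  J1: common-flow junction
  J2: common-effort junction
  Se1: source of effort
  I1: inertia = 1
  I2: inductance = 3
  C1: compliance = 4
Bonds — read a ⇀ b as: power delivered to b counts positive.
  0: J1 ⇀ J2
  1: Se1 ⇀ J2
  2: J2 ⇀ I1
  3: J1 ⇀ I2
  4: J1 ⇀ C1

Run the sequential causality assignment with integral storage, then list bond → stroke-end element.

β0 stroke at J1
β1 stroke at J2
β2 stroke at I1
β3 stroke at I2
β4 stroke at J1

bond 1 →J2  (Se1 (Se) sets effort on bond)
bond 0 →J1  (common-e at J2 fixed by 1)
bond 2 →I1  (J2: bond 1 brought effort, rest push out)
bond 3 →I2  (I2 integral (f out))
bond 4 →J1  (J1 flow already set via bond 3)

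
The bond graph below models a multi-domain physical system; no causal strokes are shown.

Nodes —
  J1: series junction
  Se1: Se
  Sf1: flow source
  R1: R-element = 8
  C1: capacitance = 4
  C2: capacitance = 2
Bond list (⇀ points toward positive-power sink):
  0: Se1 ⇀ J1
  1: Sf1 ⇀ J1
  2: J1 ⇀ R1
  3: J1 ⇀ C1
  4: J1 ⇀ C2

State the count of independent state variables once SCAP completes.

2  (C1, C2 all integral)

#0 stroke at J1  (Se1: effort source, stroke at far end)
#1 stroke at Sf1  (Sf1: flow source, stroke at near end)
#2 stroke at J1  (common-f at J1 fixed by 1)
#3 stroke at J1  (J1: bond 1 brought flow, rest push out)
#4 stroke at J1  (J1: bond 1 brought flow, rest push out)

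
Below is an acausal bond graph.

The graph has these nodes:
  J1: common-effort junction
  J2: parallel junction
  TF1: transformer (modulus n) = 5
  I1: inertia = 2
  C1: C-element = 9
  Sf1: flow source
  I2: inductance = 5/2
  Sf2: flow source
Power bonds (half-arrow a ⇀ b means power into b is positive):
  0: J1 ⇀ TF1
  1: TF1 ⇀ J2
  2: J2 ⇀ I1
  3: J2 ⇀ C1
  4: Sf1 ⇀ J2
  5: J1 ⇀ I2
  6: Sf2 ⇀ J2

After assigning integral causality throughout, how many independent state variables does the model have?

3  (C1, I1, I2 all integral)

b4 →Sf1  (Sf1 (Sf) sets flow on bond)
b6 →Sf2  (Sf2 (Sf) sets flow on bond)
b2 →I1  (I1: I, integral causality)
b3 →J2  (C1: C, integral causality)
b1 →TF1  (J2 effort already set via bond 3)
b0 →J1  (TF1 one-in-one-out from 1)
b5 →I2  (J1: bond 0 brought effort, rest push out)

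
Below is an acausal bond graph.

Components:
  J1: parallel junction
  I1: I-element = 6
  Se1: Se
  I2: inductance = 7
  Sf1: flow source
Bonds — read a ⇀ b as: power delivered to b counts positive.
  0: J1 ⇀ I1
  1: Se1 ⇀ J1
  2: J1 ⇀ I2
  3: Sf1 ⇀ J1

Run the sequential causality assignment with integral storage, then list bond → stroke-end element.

#0 stroke→I1
#1 stroke→J1
#2 stroke→I2
#3 stroke→Sf1

bond 1 stroke→J1  (Se1 fixes effort; stroke away)
bond 3 stroke→Sf1  (Sf1 (Sf) sets flow on bond)
bond 0 stroke→I1  (common-e at J1 fixed by 1)
bond 2 stroke→I2  (0-jn J1 has e-setter on 1)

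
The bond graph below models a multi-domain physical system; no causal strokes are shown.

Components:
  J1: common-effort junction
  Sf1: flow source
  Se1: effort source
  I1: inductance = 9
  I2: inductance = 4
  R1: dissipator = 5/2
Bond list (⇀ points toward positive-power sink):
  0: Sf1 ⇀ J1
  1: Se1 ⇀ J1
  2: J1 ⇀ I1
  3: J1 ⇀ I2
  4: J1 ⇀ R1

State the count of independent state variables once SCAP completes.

2  (I1, I2 all integral)

β0 →Sf1  (Sf1: flow source, stroke at near end)
β1 →J1  (Se1 fixes effort; stroke away)
β2 →I1  (common-e at J1 fixed by 1)
β3 →I2  (J1: bond 1 brought effort, rest push out)
β4 →R1  (J1: bond 1 brought effort, rest push out)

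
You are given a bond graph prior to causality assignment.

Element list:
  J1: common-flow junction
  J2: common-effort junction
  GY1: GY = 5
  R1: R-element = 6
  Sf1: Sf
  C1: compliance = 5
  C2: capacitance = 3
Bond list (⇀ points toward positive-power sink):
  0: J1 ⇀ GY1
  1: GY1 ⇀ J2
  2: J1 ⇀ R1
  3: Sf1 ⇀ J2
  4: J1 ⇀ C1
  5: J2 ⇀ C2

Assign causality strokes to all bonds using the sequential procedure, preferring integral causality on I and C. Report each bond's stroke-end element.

b3 |Sf1  (Sf1: flow source, stroke at near end)
b4 |J1  (prefer integral on C1)
b5 |J2  (C2 outputs effort q/C2)
b1 |GY1  (common-e at J2 fixed by 5)
b0 |GY1  (GY1: gyrator matches bond 1)
b2 |J1  (J1 flow already set via bond 0)

β0 →GY1
β1 →GY1
β2 →J1
β3 →Sf1
β4 →J1
β5 →J2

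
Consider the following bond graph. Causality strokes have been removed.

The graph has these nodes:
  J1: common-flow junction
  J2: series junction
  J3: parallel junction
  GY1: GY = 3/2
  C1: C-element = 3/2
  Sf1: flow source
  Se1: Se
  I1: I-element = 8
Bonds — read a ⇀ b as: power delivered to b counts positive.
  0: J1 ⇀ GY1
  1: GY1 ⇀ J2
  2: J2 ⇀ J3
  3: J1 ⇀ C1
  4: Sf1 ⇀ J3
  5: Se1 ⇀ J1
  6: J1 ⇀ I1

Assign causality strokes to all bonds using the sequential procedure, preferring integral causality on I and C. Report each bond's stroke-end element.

β4 stroke at Sf1  (source Sf1 imposes f)
β5 stroke at J1  (Se1 (Se) sets effort on bond)
β2 stroke at J3  (only one effort-in slot at J3)
β1 stroke at J2  (J2: bond 2 brought flow, rest push out)
β0 stroke at J1  (GY GY1: same side as bond 1)
β3 stroke at J1  (C1 outputs effort q/C1)
β6 stroke at I1  (only one flow-in slot at J1)

β0 →J1
β1 →J2
β2 →J3
β3 →J1
β4 →Sf1
β5 →J1
β6 →I1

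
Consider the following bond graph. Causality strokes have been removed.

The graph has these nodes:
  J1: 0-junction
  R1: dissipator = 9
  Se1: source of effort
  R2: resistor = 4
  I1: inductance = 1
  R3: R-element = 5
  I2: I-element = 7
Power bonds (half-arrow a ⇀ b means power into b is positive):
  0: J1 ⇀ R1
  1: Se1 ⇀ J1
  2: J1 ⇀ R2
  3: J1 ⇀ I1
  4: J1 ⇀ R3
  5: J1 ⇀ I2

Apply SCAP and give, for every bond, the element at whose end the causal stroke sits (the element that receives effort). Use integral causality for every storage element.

β1 stroke at J1  (Se1 (Se) sets effort on bond)
β0 stroke at R1  (0-jn J1 has e-setter on 1)
β2 stroke at R2  (0-jn J1 has e-setter on 1)
β3 stroke at I1  (J1: bond 1 brought effort, rest push out)
β4 stroke at R3  (common-e at J1 fixed by 1)
β5 stroke at I2  (0-jn J1 has e-setter on 1)

bond 0 stroke at R1
bond 1 stroke at J1
bond 2 stroke at R2
bond 3 stroke at I1
bond 4 stroke at R3
bond 5 stroke at I2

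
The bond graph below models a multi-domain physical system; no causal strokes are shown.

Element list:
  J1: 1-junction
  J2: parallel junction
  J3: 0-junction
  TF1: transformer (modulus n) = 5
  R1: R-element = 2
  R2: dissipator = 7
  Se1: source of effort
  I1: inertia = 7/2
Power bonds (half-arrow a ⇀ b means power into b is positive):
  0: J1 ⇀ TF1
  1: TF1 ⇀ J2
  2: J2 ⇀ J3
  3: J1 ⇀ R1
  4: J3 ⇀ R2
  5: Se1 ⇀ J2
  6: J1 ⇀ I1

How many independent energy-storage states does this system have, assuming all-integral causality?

1  (I1 all integral)

#5 |J2  (Se1 (Se) sets effort on bond)
#1 |TF1  (common-e at J2 fixed by 5)
#2 |J3  (0-jn J2 has e-setter on 5)
#4 |R2  (J3: bond 2 brought effort, rest push out)
#0 |J1  (TF1 one-in-one-out from 1)
#6 |I1  (prefer integral on I1)
#3 |J1  (J1: bond 6 brought flow, rest push out)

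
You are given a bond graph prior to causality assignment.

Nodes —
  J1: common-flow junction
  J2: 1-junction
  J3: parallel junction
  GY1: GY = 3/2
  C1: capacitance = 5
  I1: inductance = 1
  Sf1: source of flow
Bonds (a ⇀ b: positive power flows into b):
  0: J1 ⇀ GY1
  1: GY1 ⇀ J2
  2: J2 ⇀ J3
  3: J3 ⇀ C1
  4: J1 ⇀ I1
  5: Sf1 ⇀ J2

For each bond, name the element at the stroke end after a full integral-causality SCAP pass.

#5 stroke at Sf1  (Sf1: flow source, stroke at near end)
#1 stroke at J2  (J2: bond 5 brought flow, rest push out)
#2 stroke at J2  (J2: bond 5 brought flow, rest push out)
#3 stroke at J3  (closing 0-jn rule on J3)
#0 stroke at J1  (GY GY1: same side as bond 1)
#4 stroke at I1  (only one flow-in slot at J1)

bond 0 stroke at J1
bond 1 stroke at J2
bond 2 stroke at J2
bond 3 stroke at J3
bond 4 stroke at I1
bond 5 stroke at Sf1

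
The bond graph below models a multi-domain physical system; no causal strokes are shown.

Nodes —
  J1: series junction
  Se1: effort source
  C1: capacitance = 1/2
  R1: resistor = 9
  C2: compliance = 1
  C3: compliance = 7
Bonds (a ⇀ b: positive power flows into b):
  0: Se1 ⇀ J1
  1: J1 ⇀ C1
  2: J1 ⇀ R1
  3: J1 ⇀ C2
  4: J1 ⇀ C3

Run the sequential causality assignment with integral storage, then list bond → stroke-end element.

β0 |J1  (Se1 (Se) sets effort on bond)
β1 |J1  (prefer integral on C1)
β3 |J1  (prefer integral on C2)
β4 |J1  (C3 outputs effort q/C3)
β2 |R1  (only one flow-in slot at J1)

b0 →J1
b1 →J1
b2 →R1
b3 →J1
b4 →J1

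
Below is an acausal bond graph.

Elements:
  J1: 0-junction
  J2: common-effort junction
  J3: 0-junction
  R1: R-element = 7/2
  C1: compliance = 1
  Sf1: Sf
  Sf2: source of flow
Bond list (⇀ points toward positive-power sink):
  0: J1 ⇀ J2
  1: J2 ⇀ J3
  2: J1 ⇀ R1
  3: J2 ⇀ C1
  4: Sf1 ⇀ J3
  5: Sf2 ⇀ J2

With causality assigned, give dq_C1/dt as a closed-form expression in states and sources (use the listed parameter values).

dq_C1/dt = F_Sf1 + F_Sf2 - 2*q_C1/7

b4 |Sf1  (Sf1 (Sf) sets flow on bond)
b5 |Sf2  (Sf2 fixes flow; stroke at Sf2)
b1 |J3  (J3: last free bond brings effort in)
b3 |J2  (C1 outputs effort q/C1)
b0 |J1  (0-jn J2 has e-setter on 3)
b2 |R1  (0-jn J1 has e-setter on 0)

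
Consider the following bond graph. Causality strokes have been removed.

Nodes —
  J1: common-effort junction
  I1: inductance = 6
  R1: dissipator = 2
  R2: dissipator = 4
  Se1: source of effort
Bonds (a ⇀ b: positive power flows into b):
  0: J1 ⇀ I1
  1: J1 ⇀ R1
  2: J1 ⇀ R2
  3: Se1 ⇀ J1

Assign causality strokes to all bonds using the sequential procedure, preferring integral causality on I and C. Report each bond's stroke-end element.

bond 0 →I1
bond 1 →R1
bond 2 →R2
bond 3 →J1

#3 →J1  (Se1 (Se) sets effort on bond)
#0 →I1  (common-e at J1 fixed by 3)
#1 →R1  (0-jn J1 has e-setter on 3)
#2 →R2  (0-jn J1 has e-setter on 3)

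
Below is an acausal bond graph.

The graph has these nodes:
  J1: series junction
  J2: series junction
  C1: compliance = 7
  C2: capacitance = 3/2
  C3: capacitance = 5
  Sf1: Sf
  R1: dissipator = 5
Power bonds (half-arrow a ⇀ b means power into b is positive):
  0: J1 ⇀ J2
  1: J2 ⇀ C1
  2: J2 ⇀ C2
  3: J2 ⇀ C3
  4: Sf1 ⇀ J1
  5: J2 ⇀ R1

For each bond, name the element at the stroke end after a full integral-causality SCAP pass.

b4 |Sf1  (Sf1: flow source, stroke at near end)
b0 |J1  (J1: bond 4 brought flow, rest push out)
b1 |J2  (common-f at J2 fixed by 0)
b2 |J2  (common-f at J2 fixed by 0)
b3 |J2  (1-jn J2 has f-setter on 0)
b5 |J2  (common-f at J2 fixed by 0)

β0 |J1
β1 |J2
β2 |J2
β3 |J2
β4 |Sf1
β5 |J2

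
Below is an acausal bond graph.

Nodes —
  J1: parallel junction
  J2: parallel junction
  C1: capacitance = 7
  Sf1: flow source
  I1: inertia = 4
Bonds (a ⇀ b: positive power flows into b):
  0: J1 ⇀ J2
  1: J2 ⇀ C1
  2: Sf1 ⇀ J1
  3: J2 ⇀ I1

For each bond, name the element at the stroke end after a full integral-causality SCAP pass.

b2 stroke at Sf1  (Sf1 (Sf) sets flow on bond)
b0 stroke at J1  (J1 needs exactly one e-in)
b1 stroke at J2  (prefer integral on C1)
b3 stroke at I1  (0-jn J2 has e-setter on 1)

bond 0 →J1
bond 1 →J2
bond 2 →Sf1
bond 3 →I1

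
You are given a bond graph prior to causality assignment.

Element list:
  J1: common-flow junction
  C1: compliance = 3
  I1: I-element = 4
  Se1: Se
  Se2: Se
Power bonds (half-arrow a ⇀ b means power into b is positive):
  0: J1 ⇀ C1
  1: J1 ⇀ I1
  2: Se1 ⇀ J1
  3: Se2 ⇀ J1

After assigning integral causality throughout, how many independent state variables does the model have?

2  (C1, I1 all integral)

b2 stroke→J1  (Se1 fixes effort; stroke away)
b3 stroke→J1  (source Se2 imposes e)
b0 stroke→J1  (C1 outputs effort q/C1)
b1 stroke→I1  (only one flow-in slot at J1)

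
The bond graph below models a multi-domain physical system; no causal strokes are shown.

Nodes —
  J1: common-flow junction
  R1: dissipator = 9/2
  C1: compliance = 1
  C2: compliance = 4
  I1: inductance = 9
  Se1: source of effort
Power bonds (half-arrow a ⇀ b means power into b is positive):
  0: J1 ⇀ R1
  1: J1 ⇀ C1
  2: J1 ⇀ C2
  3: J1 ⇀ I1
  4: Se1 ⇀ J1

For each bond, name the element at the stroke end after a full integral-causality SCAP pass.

b4 |J1  (Se1 (Se) sets effort on bond)
b1 |J1  (prefer integral on C1)
b2 |J1  (C2: C, integral causality)
b3 |I1  (prefer integral on I1)
b0 |J1  (1-jn J1 has f-setter on 3)

β0 stroke→J1
β1 stroke→J1
β2 stroke→J1
β3 stroke→I1
β4 stroke→J1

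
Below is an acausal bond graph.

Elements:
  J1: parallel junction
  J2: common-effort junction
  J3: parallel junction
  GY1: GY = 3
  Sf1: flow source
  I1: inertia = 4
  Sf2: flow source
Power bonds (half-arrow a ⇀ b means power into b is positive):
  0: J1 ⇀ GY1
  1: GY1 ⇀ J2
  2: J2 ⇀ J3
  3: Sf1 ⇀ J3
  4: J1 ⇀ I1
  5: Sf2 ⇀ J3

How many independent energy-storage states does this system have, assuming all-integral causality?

1  (I1 all integral)

b3 |Sf1  (Sf1: flow source, stroke at near end)
b5 |Sf2  (Sf2 fixes flow; stroke at Sf2)
b2 |J3  (J3 needs exactly one e-in)
b1 |J2  (J2: last free bond brings effort in)
b0 |J1  (through GY1, causality inverts; strokes same side of GY1)
b4 |I1  (common-e at J1 fixed by 0)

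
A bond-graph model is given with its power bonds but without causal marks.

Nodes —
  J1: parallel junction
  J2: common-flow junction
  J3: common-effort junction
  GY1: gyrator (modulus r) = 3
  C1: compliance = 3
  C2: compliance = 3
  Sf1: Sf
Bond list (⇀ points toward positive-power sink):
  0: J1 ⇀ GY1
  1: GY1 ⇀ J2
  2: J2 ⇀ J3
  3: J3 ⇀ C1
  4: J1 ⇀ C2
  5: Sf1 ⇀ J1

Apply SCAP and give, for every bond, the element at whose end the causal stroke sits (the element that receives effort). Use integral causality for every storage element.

b0 |GY1
b1 |GY1
b2 |J2
b3 |J3
b4 |J1
b5 |Sf1

b5 →Sf1  (source Sf1 imposes f)
b3 →J3  (prefer integral on C1)
b2 →J2  (0-jn J3 has e-setter on 3)
b1 →GY1  (J2: last free bond brings flow in)
b0 →GY1  (GY1: gyrator matches bond 1)
b4 →J1  (J1 needs exactly one e-in)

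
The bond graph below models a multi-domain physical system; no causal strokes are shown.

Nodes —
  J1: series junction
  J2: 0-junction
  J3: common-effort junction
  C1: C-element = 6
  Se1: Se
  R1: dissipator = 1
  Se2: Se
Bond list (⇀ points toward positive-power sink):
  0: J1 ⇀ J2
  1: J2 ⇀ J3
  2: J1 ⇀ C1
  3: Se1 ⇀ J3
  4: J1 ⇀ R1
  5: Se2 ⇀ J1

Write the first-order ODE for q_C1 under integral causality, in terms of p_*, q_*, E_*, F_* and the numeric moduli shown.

bond 3 →J3  (Se1: effort source, stroke at far end)
bond 5 →J1  (Se2 (Se) sets effort on bond)
bond 1 →J2  (common-e at J3 fixed by 3)
bond 0 →J1  (J2: bond 1 brought effort, rest push out)
bond 2 →J1  (C1 outputs effort q/C1)
bond 4 →R1  (only one flow-in slot at J1)

dq_C1/dt = -E_Se1 + E_Se2 - q_C1/6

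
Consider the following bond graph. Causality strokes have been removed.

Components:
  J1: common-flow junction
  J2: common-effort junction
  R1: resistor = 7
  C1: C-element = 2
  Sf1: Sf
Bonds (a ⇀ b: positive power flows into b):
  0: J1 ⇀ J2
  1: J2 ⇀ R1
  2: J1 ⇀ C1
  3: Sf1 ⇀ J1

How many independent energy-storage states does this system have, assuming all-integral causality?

1  (C1 all integral)

#3 →Sf1  (source Sf1 imposes f)
#0 →J1  (common-f at J1 fixed by 3)
#2 →J1  (J1 flow already set via bond 3)
#1 →J2  (J2: last free bond brings effort in)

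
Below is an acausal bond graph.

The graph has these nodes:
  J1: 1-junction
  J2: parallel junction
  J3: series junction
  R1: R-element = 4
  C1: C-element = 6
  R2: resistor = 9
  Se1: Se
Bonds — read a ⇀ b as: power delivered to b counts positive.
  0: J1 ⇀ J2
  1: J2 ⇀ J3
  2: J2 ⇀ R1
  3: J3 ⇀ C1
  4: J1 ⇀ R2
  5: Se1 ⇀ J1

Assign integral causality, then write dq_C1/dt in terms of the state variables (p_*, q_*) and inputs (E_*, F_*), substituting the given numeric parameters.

β5 |J1  (source Se1 imposes e)
β3 |J3  (C1 outputs effort q/C1)
β1 |J2  (only one flow-in slot at J3)
β0 |J1  (J2 effort already set via bond 1)
β2 |R1  (J2 effort already set via bond 1)
β4 |R2  (closing 1-jn rule on J1)

dq_C1/dt = E_Se1/9 - 13*q_C1/216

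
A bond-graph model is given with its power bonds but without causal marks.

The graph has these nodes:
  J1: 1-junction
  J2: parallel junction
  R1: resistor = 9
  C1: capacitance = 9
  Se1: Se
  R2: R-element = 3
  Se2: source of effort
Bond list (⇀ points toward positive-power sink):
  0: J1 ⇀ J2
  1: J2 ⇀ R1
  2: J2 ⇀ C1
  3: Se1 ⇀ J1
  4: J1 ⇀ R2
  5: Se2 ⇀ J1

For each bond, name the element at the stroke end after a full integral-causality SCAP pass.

bond 0 →J1
bond 1 →R1
bond 2 →J2
bond 3 →J1
bond 4 →R2
bond 5 →J1

bond 3 |J1  (source Se1 imposes e)
bond 5 |J1  (source Se2 imposes e)
bond 2 |J2  (C1: C, integral causality)
bond 0 |J1  (J2 effort already set via bond 2)
bond 1 |R1  (J2 effort already set via bond 2)
bond 4 |R2  (closing 1-jn rule on J1)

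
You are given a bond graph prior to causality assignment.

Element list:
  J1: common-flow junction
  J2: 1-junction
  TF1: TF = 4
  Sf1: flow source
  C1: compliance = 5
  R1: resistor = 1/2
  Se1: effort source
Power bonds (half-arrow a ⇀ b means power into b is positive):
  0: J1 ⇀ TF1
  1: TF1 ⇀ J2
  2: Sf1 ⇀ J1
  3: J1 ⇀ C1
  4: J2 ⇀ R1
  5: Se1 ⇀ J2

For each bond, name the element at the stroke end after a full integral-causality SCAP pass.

b2 →Sf1  (source Sf1 imposes f)
b5 →J2  (Se1 (Se) sets effort on bond)
b0 →J1  (common-f at J1 fixed by 2)
b3 →J1  (J1: bond 2 brought flow, rest push out)
b1 →TF1  (TF TF1: opposite of bond 0)
b4 →J2  (J2: bond 1 brought flow, rest push out)

bond 0 →J1
bond 1 →TF1
bond 2 →Sf1
bond 3 →J1
bond 4 →J2
bond 5 →J2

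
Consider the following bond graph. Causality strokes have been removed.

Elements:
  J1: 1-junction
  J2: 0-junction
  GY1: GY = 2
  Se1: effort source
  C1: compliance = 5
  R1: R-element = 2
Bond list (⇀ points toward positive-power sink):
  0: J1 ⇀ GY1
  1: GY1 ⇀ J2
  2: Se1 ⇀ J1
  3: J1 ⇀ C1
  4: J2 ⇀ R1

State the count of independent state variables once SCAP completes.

1  (C1 all integral)

β2 stroke→J1  (Se1 fixes effort; stroke away)
β3 stroke→J1  (C1: C, integral causality)
β0 stroke→GY1  (closing 1-jn rule on J1)
β1 stroke→GY1  (GY1: gyrator matches bond 0)
β4 stroke→J2  (J2 needs exactly one e-in)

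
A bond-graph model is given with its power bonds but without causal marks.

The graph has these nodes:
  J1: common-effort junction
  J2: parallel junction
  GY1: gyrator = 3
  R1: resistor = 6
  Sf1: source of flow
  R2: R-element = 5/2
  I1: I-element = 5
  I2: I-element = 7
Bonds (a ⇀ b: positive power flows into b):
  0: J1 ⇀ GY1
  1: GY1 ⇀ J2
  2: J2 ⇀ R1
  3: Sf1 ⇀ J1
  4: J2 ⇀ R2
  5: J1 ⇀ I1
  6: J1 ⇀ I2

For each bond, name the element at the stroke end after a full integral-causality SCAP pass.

bond 3 stroke→Sf1  (Sf1 fixes flow; stroke at Sf1)
bond 5 stroke→I1  (I1 outputs flow p/I1)
bond 6 stroke→I2  (I2: I, integral causality)
bond 0 stroke→J1  (only one effort-in slot at J1)
bond 1 stroke→J2  (through GY1, causality inverts; strokes same side of GY1)
bond 2 stroke→R1  (common-e at J2 fixed by 1)
bond 4 stroke→R2  (J2 effort already set via bond 1)

#0 →J1
#1 →J2
#2 →R1
#3 →Sf1
#4 →R2
#5 →I1
#6 →I2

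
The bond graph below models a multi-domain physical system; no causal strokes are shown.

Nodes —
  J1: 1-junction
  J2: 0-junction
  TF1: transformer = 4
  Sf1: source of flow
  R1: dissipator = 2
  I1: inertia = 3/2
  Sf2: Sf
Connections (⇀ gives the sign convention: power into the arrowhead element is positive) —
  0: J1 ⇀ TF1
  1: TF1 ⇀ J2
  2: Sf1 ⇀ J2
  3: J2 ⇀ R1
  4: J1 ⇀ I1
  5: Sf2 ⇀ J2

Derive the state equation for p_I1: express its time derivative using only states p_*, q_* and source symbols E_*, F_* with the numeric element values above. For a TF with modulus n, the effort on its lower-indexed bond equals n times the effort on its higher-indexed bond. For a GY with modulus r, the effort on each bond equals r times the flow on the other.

dp_I1/dt = -8*F_Sf1 - 8*F_Sf2 - 64*p_I1/3

#2 |Sf1  (source Sf1 imposes f)
#5 |Sf2  (Sf2: flow source, stroke at near end)
#4 |I1  (prefer integral on I1)
#0 |J1  (common-f at J1 fixed by 4)
#1 |TF1  (TF1 one-in-one-out from 0)
#3 |J2  (J2 needs exactly one e-in)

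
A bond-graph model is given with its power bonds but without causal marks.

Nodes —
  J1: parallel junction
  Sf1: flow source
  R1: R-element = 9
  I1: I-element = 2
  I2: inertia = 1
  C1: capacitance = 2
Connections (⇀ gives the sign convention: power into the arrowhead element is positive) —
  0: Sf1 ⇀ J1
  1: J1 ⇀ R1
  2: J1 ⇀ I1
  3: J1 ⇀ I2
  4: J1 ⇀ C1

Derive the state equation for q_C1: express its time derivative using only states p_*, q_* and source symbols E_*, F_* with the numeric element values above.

dq_C1/dt = F_Sf1 - p_I1/2 - p_I2 - q_C1/18

b0 |Sf1  (Sf1: flow source, stroke at near end)
b2 |I1  (I1 outputs flow p/I1)
b3 |I2  (I2 outputs flow p/I2)
b4 |J1  (C1 outputs effort q/C1)
b1 |R1  (J1 effort already set via bond 4)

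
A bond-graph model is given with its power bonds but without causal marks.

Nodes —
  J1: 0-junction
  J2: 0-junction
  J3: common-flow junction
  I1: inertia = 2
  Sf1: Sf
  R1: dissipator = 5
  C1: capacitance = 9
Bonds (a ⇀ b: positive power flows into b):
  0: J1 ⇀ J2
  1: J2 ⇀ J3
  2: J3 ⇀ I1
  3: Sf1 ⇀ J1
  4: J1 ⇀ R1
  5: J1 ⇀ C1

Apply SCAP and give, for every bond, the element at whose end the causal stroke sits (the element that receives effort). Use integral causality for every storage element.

β0 →J2
β1 →J3
β2 →I1
β3 →Sf1
β4 →R1
β5 →J1

b3 stroke→Sf1  (Sf1 (Sf) sets flow on bond)
b2 stroke→I1  (I1: I, integral causality)
b1 stroke→J3  (J3: bond 2 brought flow, rest push out)
b0 stroke→J2  (only one effort-in slot at J2)
b5 stroke→J1  (C1 integral (e out))
b4 stroke→R1  (common-e at J1 fixed by 5)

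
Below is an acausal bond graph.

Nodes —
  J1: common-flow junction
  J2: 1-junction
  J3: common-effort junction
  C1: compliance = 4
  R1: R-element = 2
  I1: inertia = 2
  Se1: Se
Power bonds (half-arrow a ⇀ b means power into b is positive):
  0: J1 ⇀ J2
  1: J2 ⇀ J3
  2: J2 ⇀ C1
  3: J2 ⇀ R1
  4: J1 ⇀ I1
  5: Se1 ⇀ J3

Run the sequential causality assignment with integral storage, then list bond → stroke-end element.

bond 0 →J1
bond 1 →J2
bond 2 →J2
bond 3 →J2
bond 4 →I1
bond 5 →J3

β5 stroke→J3  (Se1 (Se) sets effort on bond)
β1 stroke→J2  (J3 effort already set via bond 5)
β2 stroke→J2  (C1: C, integral causality)
β4 stroke→I1  (I1: I, integral causality)
β0 stroke→J1  (common-f at J1 fixed by 4)
β3 stroke→J2  (J2 flow already set via bond 0)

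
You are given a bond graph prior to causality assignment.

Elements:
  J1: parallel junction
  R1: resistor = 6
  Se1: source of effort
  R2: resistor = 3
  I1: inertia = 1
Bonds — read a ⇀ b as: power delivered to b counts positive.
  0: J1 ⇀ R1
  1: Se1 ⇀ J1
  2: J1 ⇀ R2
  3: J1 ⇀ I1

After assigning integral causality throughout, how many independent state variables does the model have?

1  (I1 all integral)

#1 stroke at J1  (source Se1 imposes e)
#0 stroke at R1  (common-e at J1 fixed by 1)
#2 stroke at R2  (common-e at J1 fixed by 1)
#3 stroke at I1  (J1: bond 1 brought effort, rest push out)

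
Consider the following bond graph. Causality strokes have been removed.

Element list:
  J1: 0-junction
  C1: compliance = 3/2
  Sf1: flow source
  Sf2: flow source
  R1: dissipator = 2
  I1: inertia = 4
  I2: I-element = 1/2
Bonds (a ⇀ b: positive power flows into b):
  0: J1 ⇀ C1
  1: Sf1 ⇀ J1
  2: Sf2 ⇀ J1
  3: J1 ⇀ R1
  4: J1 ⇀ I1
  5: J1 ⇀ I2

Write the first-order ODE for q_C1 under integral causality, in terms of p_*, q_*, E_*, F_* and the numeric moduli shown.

dq_C1/dt = F_Sf1 + F_Sf2 - p_I1/4 - 2*p_I2 - q_C1/3

β1 stroke at Sf1  (Sf1 (Sf) sets flow on bond)
β2 stroke at Sf2  (Sf2 (Sf) sets flow on bond)
β0 stroke at J1  (C1 outputs effort q/C1)
β3 stroke at R1  (0-jn J1 has e-setter on 0)
β4 stroke at I1  (J1: bond 0 brought effort, rest push out)
β5 stroke at I2  (common-e at J1 fixed by 0)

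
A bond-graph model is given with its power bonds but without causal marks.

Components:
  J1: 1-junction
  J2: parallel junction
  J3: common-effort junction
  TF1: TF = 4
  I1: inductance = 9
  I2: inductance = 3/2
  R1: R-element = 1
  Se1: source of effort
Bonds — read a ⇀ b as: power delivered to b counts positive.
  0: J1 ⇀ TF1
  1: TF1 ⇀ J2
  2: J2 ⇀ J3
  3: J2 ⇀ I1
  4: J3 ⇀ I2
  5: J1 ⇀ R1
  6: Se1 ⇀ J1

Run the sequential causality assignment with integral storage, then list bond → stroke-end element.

#6 |J1  (Se1 fixes effort; stroke away)
#3 |I1  (I1: I, integral causality)
#4 |I2  (I2 integral (f out))
#2 |J3  (closing 0-jn rule on J3)
#1 |J2  (J2: last free bond brings effort in)
#0 |TF1  (TF TF1: opposite of bond 1)
#5 |J1  (common-f at J1 fixed by 0)

β0 →TF1
β1 →J2
β2 →J3
β3 →I1
β4 →I2
β5 →J1
β6 →J1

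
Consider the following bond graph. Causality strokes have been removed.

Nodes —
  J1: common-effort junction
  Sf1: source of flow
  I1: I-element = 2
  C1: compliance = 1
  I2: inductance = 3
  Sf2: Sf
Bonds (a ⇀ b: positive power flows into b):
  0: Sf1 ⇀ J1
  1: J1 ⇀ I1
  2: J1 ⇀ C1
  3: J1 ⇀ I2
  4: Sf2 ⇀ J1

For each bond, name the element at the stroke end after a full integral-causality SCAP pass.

β0 |Sf1
β1 |I1
β2 |J1
β3 |I2
β4 |Sf2

β0 stroke at Sf1  (source Sf1 imposes f)
β4 stroke at Sf2  (source Sf2 imposes f)
β1 stroke at I1  (I1: I, integral causality)
β2 stroke at J1  (C1 outputs effort q/C1)
β3 stroke at I2  (common-e at J1 fixed by 2)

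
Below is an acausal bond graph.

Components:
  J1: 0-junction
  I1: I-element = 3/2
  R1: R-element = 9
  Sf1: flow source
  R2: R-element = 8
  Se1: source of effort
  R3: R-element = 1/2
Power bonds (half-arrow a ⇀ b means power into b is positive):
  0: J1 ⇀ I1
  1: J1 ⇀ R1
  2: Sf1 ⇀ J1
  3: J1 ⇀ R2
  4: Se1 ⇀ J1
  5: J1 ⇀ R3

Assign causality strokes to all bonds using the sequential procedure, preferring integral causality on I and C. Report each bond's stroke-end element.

β0 stroke→I1
β1 stroke→R1
β2 stroke→Sf1
β3 stroke→R2
β4 stroke→J1
β5 stroke→R3

#2 stroke→Sf1  (Sf1: flow source, stroke at near end)
#4 stroke→J1  (Se1 fixes effort; stroke away)
#0 stroke→I1  (0-jn J1 has e-setter on 4)
#1 stroke→R1  (0-jn J1 has e-setter on 4)
#3 stroke→R2  (J1 effort already set via bond 4)
#5 stroke→R3  (J1 effort already set via bond 4)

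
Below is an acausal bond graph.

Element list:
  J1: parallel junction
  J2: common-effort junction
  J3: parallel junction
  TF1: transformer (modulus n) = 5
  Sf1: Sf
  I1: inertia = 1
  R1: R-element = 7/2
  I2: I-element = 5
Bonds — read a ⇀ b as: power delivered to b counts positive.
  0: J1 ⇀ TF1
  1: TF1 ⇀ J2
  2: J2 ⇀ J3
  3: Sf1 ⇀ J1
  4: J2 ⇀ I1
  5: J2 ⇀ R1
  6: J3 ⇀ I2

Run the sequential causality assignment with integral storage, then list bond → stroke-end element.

b3 →Sf1  (Sf1 (Sf) sets flow on bond)
b0 →J1  (J1 needs exactly one e-in)
b1 →TF1  (TF1 one-in-one-out from 0)
b4 →I1  (prefer integral on I1)
b6 →I2  (prefer integral on I2)
b2 →J3  (only one effort-in slot at J3)
b5 →J2  (J2: last free bond brings effort in)

bond 0 stroke→J1
bond 1 stroke→TF1
bond 2 stroke→J3
bond 3 stroke→Sf1
bond 4 stroke→I1
bond 5 stroke→J2
bond 6 stroke→I2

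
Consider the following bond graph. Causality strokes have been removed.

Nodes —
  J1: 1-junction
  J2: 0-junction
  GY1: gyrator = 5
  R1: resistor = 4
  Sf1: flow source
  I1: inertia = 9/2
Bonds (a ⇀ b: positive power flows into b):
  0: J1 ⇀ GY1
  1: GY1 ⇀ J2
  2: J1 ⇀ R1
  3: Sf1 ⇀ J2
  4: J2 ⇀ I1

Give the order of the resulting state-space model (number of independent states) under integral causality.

1  (I1 all integral)

β3 |Sf1  (Sf1 fixes flow; stroke at Sf1)
β4 |I1  (I1: I, integral causality)
β1 |J2  (only one effort-in slot at J2)
β0 |J1  (through GY1, causality inverts; strokes same side of GY1)
β2 |R1  (only one flow-in slot at J1)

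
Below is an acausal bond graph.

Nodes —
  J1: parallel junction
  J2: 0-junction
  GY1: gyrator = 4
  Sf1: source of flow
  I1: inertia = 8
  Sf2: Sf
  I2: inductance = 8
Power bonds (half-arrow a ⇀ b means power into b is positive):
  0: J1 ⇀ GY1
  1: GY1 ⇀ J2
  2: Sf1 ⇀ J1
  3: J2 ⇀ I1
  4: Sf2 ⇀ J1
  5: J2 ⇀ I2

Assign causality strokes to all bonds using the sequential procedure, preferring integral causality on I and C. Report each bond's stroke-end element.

bond 0 stroke at J1
bond 1 stroke at J2
bond 2 stroke at Sf1
bond 3 stroke at I1
bond 4 stroke at Sf2
bond 5 stroke at I2

b2 stroke at Sf1  (source Sf1 imposes f)
b4 stroke at Sf2  (Sf2 (Sf) sets flow on bond)
b0 stroke at J1  (J1 needs exactly one e-in)
b1 stroke at J2  (GY GY1: same side as bond 0)
b3 stroke at I1  (0-jn J2 has e-setter on 1)
b5 stroke at I2  (J2 effort already set via bond 1)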